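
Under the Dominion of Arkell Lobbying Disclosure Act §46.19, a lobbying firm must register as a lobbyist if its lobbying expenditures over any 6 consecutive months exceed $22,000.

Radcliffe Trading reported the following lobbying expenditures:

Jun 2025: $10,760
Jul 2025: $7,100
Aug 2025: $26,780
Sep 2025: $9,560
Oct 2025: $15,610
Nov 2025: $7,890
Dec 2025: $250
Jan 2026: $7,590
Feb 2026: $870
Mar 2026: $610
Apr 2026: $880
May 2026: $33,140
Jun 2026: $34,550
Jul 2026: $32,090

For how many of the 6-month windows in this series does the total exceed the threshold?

Jun 2025–Nov 2025: $10,760 + $7,100 + $26,780 + $9,560 + $15,610 + $7,890 = $77,700 (over)
Jul 2025–Dec 2025: $7,100 + $26,780 + $9,560 + $15,610 + $7,890 + $250 = $67,190 (over)
Aug 2025–Jan 2026: $26,780 + $9,560 + $15,610 + $7,890 + $250 + $7,590 = $67,680 (over)
Sep 2025–Feb 2026: $9,560 + $15,610 + $7,890 + $250 + $7,590 + $870 = $41,770 (over)
Oct 2025–Mar 2026: $15,610 + $7,890 + $250 + $7,590 + $870 + $610 = $32,820 (over)
Nov 2025–Apr 2026: $7,890 + $250 + $7,590 + $870 + $610 + $880 = $18,090 (under)
Dec 2025–May 2026: $250 + $7,590 + $870 + $610 + $880 + $33,140 = $43,340 (over)
Jan 2026–Jun 2026: $7,590 + $870 + $610 + $880 + $33,140 + $34,550 = $77,640 (over)
Feb 2026–Jul 2026: $870 + $610 + $880 + $33,140 + $34,550 + $32,090 = $102,140 (over)
8 windows exceed the threshold.

8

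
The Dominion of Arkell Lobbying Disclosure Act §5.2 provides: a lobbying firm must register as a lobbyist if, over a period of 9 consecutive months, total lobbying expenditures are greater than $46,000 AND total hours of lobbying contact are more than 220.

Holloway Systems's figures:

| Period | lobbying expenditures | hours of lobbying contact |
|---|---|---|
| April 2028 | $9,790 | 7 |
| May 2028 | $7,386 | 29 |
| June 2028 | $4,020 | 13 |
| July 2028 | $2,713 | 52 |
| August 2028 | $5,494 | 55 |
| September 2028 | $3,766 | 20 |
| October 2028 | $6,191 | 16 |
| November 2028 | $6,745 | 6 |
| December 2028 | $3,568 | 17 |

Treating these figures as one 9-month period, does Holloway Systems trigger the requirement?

No

Total lobbying expenditures: $9,790 + $7,386 + $4,020 + $2,713 + $5,494 + $3,766 + $6,191 + $6,745 + $3,568 = $49,673 (> $46,000).
Total hours of lobbying contact: 7 + 29 + 13 + 52 + 55 + 20 + 16 + 6 + 17 = 215 (≤ 220).
The test is 'and': the rule requires both, and at least one is not exceeded.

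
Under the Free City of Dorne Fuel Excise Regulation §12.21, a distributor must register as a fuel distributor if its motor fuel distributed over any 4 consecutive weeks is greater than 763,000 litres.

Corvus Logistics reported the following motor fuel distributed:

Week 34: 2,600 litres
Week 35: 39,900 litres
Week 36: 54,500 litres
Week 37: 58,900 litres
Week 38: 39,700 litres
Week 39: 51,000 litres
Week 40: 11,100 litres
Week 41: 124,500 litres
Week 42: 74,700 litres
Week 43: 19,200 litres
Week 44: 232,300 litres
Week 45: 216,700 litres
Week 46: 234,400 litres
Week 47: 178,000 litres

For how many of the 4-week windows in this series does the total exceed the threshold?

Week 34–Week 37: 2,600 litres + 39,900 litres + 54,500 litres + 58,900 litres = 155,900 litres (under)
Week 35–Week 38: 39,900 litres + 54,500 litres + 58,900 litres + 39,700 litres = 193,000 litres (under)
Week 36–Week 39: 54,500 litres + 58,900 litres + 39,700 litres + 51,000 litres = 204,100 litres (under)
Week 37–Week 40: 58,900 litres + 39,700 litres + 51,000 litres + 11,100 litres = 160,700 litres (under)
Week 38–Week 41: 39,700 litres + 51,000 litres + 11,100 litres + 124,500 litres = 226,300 litres (under)
Week 39–Week 42: 51,000 litres + 11,100 litres + 124,500 litres + 74,700 litres = 261,300 litres (under)
Week 40–Week 43: 11,100 litres + 124,500 litres + 74,700 litres + 19,200 litres = 229,500 litres (under)
Week 41–Week 44: 124,500 litres + 74,700 litres + 19,200 litres + 232,300 litres = 450,700 litres (under)
Week 42–Week 45: 74,700 litres + 19,200 litres + 232,300 litres + 216,700 litres = 542,900 litres (under)
Week 43–Week 46: 19,200 litres + 232,300 litres + 216,700 litres + 234,400 litres = 702,600 litres (under)
Week 44–Week 47: 232,300 litres + 216,700 litres + 234,400 litres + 178,000 litres = 861,400 litres (over)
1 window exceeds the threshold.

1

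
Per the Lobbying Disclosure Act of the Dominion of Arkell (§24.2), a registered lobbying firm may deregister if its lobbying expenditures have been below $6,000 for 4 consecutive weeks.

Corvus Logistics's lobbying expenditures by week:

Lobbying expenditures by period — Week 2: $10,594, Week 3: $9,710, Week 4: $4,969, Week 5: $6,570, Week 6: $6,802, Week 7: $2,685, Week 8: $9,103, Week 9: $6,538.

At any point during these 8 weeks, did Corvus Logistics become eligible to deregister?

No

Weeks below $6,000: Week 4, Week 7.
Longest run of consecutive weeks below the threshold: 1.
1 < 4, so Corvus Logistics never became eligible.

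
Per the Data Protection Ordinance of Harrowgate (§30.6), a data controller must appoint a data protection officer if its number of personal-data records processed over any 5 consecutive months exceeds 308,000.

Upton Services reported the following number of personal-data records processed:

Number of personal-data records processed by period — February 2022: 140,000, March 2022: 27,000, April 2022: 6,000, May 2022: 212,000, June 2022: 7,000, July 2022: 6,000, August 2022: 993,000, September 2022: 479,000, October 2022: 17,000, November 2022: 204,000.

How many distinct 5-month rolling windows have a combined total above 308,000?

5

February 2022–June 2022: 140,000 + 27,000 + 6,000 + 212,000 + 7,000 = 392,000 (over)
March 2022–July 2022: 27,000 + 6,000 + 212,000 + 7,000 + 6,000 = 258,000 (under)
April 2022–August 2022: 6,000 + 212,000 + 7,000 + 6,000 + 993,000 = 1,224,000 (over)
May 2022–September 2022: 212,000 + 7,000 + 6,000 + 993,000 + 479,000 = 1,697,000 (over)
June 2022–October 2022: 7,000 + 6,000 + 993,000 + 479,000 + 17,000 = 1,502,000 (over)
July 2022–November 2022: 6,000 + 993,000 + 479,000 + 17,000 + 204,000 = 1,699,000 (over)
5 windows exceed the threshold.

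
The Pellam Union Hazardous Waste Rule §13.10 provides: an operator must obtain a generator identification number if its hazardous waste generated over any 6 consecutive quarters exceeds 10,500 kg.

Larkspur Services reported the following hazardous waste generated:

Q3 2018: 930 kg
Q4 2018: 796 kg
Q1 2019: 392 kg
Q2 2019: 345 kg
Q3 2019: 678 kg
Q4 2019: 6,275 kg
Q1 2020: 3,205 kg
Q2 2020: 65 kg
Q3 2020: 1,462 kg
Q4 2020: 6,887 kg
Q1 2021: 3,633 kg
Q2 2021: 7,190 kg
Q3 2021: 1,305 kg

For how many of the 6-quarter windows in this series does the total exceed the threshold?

Q3 2018–Q4 2019: 930 kg + 796 kg + 392 kg + 345 kg + 678 kg + 6,275 kg = 9,416 kg (under)
Q4 2018–Q1 2020: 796 kg + 392 kg + 345 kg + 678 kg + 6,275 kg + 3,205 kg = 11,691 kg (over)
Q1 2019–Q2 2020: 392 kg + 345 kg + 678 kg + 6,275 kg + 3,205 kg + 65 kg = 10,960 kg (over)
Q2 2019–Q3 2020: 345 kg + 678 kg + 6,275 kg + 3,205 kg + 65 kg + 1,462 kg = 12,030 kg (over)
Q3 2019–Q4 2020: 678 kg + 6,275 kg + 3,205 kg + 65 kg + 1,462 kg + 6,887 kg = 18,572 kg (over)
Q4 2019–Q1 2021: 6,275 kg + 3,205 kg + 65 kg + 1,462 kg + 6,887 kg + 3,633 kg = 21,527 kg (over)
Q1 2020–Q2 2021: 3,205 kg + 65 kg + 1,462 kg + 6,887 kg + 3,633 kg + 7,190 kg = 22,442 kg (over)
Q2 2020–Q3 2021: 65 kg + 1,462 kg + 6,887 kg + 3,633 kg + 7,190 kg + 1,305 kg = 20,542 kg (over)
7 windows exceed the threshold.

7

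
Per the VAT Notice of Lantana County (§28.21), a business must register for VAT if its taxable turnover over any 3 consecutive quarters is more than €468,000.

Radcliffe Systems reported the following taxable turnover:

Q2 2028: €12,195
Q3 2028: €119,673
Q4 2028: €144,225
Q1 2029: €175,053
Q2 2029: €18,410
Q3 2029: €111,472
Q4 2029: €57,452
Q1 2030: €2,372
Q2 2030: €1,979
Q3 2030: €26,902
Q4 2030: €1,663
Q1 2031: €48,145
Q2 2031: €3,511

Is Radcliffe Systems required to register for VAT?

No

Q2 2028–Q4 2028: €12,195 + €119,673 + €144,225 = €276,093 (under)
Q3 2028–Q1 2029: €119,673 + €144,225 + €175,053 = €438,951 (under)
Q4 2028–Q2 2029: €144,225 + €175,053 + €18,410 = €337,688 (under)
Q1 2029–Q3 2029: €175,053 + €18,410 + €111,472 = €304,935 (under)
Q2 2029–Q4 2029: €18,410 + €111,472 + €57,452 = €187,334 (under)
Q3 2029–Q1 2030: €111,472 + €57,452 + €2,372 = €171,296 (under)
Q4 2029–Q2 2030: €57,452 + €2,372 + €1,979 = €61,803 (under)
Q1 2030–Q3 2030: €2,372 + €1,979 + €26,902 = €31,253 (under)
Q2 2030–Q4 2030: €1,979 + €26,902 + €1,663 = €30,544 (under)
Q3 2030–Q1 2031: €26,902 + €1,663 + €48,145 = €76,710 (under)
Q4 2030–Q2 2031: €1,663 + €48,145 + €3,511 = €53,319 (under)
No window exceeds €468,000.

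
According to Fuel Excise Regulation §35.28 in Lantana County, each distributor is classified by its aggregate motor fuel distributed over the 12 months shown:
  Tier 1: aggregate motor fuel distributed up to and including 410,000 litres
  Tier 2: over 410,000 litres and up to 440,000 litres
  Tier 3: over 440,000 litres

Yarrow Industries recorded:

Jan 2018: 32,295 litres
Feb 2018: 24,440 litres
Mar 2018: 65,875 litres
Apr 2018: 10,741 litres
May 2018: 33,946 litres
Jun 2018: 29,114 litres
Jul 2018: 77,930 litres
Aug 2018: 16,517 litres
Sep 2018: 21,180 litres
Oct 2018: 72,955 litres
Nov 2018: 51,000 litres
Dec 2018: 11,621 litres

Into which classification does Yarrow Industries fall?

Aggregate motor fuel distributed: 32,295 litres + 24,440 litres + 65,875 litres + 10,741 litres + 33,946 litres + 29,114 litres + 77,930 litres + 16,517 litres + 21,180 litres + 72,955 litres + 51,000 litres + 11,621 litres = 447,614 litres.
447,614 litres > 440,000 litres, so Tier 3 applies.

Tier 3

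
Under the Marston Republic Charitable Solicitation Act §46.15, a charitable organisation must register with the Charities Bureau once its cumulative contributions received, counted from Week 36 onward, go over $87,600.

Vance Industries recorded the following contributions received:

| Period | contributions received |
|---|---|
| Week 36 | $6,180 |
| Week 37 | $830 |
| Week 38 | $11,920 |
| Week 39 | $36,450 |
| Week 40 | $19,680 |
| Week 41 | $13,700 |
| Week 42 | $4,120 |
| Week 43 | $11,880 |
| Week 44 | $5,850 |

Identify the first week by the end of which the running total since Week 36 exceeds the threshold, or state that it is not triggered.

Through Week 36: $6,180
Through Week 37: $7,010
Through Week 38: $18,930
Through Week 39: $55,380
Through Week 40: $75,060
Through Week 41: $88,760 ← exceeds threshold

Week 41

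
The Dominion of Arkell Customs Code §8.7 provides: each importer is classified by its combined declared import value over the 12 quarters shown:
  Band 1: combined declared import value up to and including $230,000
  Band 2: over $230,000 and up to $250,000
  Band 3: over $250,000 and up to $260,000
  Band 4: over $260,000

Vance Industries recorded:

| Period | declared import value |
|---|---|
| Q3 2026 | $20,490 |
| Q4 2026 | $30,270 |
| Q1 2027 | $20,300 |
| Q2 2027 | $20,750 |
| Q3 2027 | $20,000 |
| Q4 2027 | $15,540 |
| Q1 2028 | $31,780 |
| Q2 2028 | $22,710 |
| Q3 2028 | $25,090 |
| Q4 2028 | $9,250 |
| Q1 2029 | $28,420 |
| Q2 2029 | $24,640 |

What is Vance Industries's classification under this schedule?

Band 4

Combined declared import value: $20,490 + $30,270 + $20,300 + $20,750 + $20,000 + $15,540 + $31,780 + $22,710 + $25,090 + $9,250 + $28,420 + $24,640 = $269,240.
$269,240 > $260,000, so Band 4 applies.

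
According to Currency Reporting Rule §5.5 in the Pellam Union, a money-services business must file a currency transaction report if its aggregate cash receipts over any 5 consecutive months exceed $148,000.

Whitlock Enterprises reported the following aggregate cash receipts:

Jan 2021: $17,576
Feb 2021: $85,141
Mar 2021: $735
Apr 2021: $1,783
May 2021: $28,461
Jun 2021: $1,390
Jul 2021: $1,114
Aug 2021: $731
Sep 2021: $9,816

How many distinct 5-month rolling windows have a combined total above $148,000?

Jan 2021–May 2021: $17,576 + $85,141 + $735 + $1,783 + $28,461 = $133,696 (under)
Feb 2021–Jun 2021: $85,141 + $735 + $1,783 + $28,461 + $1,390 = $117,510 (under)
Mar 2021–Jul 2021: $735 + $1,783 + $28,461 + $1,390 + $1,114 = $33,483 (under)
Apr 2021–Aug 2021: $1,783 + $28,461 + $1,390 + $1,114 + $731 = $33,479 (under)
May 2021–Sep 2021: $28,461 + $1,390 + $1,114 + $731 + $9,816 = $41,512 (under)
0 windows exceed the threshold.

0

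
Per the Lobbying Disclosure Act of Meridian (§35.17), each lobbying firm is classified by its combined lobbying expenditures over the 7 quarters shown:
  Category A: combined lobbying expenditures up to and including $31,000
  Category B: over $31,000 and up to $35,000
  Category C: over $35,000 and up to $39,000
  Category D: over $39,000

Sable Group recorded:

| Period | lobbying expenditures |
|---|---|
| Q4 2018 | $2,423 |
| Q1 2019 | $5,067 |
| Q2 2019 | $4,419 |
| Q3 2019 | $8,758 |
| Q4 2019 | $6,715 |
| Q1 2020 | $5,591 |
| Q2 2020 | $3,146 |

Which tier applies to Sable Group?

Category C

Combined lobbying expenditures: $2,423 + $5,067 + $4,419 + $8,758 + $6,715 + $5,591 + $3,146 = $36,119.
$35,000 < $36,119 ≤ $39,000, so Category C applies.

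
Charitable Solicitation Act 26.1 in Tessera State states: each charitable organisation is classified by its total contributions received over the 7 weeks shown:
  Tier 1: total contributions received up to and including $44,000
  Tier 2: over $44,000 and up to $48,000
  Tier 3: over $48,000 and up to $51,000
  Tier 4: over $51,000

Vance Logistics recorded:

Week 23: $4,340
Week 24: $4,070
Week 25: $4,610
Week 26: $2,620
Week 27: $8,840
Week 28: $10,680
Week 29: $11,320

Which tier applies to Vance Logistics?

Tier 2

Total contributions received: $4,340 + $4,070 + $4,610 + $2,620 + $8,840 + $10,680 + $11,320 = $46,480.
$44,000 < $46,480 ≤ $48,000, so Tier 2 applies.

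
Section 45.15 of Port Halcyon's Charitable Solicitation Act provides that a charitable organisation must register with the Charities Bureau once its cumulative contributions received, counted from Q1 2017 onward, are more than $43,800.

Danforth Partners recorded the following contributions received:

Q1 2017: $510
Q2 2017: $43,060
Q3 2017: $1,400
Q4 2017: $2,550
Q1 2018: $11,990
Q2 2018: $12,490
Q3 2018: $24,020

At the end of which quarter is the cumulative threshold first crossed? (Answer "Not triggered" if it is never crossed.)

Q3 2017

Through Q1 2017: $510
Through Q2 2017: $43,570
Through Q3 2017: $44,970 ← exceeds threshold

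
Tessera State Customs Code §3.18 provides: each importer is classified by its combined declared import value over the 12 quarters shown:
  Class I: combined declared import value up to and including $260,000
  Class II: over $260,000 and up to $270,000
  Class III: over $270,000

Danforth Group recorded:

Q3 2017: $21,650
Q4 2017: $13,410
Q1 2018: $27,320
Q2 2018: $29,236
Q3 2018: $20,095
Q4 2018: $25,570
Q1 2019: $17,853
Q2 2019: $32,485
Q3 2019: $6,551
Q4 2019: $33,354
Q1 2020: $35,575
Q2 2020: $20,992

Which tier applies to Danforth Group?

Combined declared import value: $21,650 + $13,410 + $27,320 + $29,236 + $20,095 + $25,570 + $17,853 + $32,485 + $6,551 + $33,354 + $35,575 + $20,992 = $284,091.
$284,091 > $270,000, so Class III applies.

Class III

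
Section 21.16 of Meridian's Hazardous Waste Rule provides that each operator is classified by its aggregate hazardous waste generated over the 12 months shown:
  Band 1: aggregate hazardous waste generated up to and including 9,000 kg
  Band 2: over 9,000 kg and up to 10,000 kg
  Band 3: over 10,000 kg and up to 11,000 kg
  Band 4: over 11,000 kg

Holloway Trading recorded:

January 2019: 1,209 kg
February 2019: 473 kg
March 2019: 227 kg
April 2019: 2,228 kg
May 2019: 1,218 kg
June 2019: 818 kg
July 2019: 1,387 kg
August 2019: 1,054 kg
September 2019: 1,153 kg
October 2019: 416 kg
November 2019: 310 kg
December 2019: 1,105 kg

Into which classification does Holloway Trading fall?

Aggregate hazardous waste generated: 1,209 kg + 473 kg + 227 kg + 2,228 kg + 1,218 kg + 818 kg + 1,387 kg + 1,054 kg + 1,153 kg + 416 kg + 310 kg + 1,105 kg = 11,598 kg.
11,598 kg > 11,000 kg, so Band 4 applies.

Band 4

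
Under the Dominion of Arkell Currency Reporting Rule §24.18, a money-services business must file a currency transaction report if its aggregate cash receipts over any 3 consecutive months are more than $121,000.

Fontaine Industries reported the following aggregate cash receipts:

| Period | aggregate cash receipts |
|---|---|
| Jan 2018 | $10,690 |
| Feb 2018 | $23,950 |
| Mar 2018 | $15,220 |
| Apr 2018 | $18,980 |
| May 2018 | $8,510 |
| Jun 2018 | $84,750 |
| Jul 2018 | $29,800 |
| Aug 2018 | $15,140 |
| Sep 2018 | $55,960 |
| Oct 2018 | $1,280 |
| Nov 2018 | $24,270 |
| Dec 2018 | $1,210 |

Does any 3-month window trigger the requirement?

Jan 2018–Mar 2018: $10,690 + $23,950 + $15,220 = $49,860 (under)
Feb 2018–Apr 2018: $23,950 + $15,220 + $18,980 = $58,150 (under)
Mar 2018–May 2018: $15,220 + $18,980 + $8,510 = $42,710 (under)
Apr 2018–Jun 2018: $18,980 + $8,510 + $84,750 = $112,240 (under)
May 2018–Jul 2018: $8,510 + $84,750 + $29,800 = $123,060 (over)
Jun 2018–Aug 2018: $84,750 + $29,800 + $15,140 = $129,690 (over)
Jul 2018–Sep 2018: $29,800 + $15,140 + $55,960 = $100,900 (under)
Aug 2018–Oct 2018: $15,140 + $55,960 + $1,280 = $72,380 (under)
Sep 2018–Nov 2018: $55,960 + $1,280 + $24,270 = $81,510 (under)
Oct 2018–Dec 2018: $1,280 + $24,270 + $1,210 = $26,760 (under)
At least one window exceeds $121,000.

Yes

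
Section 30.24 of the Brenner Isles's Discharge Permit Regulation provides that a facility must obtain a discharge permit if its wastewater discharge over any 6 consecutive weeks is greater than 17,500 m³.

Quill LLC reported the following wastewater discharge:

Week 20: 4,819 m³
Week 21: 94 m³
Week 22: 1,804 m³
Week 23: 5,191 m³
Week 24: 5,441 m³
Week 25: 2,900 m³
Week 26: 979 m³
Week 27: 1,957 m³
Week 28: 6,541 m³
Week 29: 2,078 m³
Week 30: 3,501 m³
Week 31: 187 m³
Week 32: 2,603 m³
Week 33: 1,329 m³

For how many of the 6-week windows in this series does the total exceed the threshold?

Week 20–Week 25: 4,819 m³ + 94 m³ + 1,804 m³ + 5,191 m³ + 5,441 m³ + 2,900 m³ = 20,249 m³ (over)
Week 21–Week 26: 94 m³ + 1,804 m³ + 5,191 m³ + 5,441 m³ + 2,900 m³ + 979 m³ = 16,409 m³ (under)
Week 22–Week 27: 1,804 m³ + 5,191 m³ + 5,441 m³ + 2,900 m³ + 979 m³ + 1,957 m³ = 18,272 m³ (over)
Week 23–Week 28: 5,191 m³ + 5,441 m³ + 2,900 m³ + 979 m³ + 1,957 m³ + 6,541 m³ = 23,009 m³ (over)
Week 24–Week 29: 5,441 m³ + 2,900 m³ + 979 m³ + 1,957 m³ + 6,541 m³ + 2,078 m³ = 19,896 m³ (over)
Week 25–Week 30: 2,900 m³ + 979 m³ + 1,957 m³ + 6,541 m³ + 2,078 m³ + 3,501 m³ = 17,956 m³ (over)
Week 26–Week 31: 979 m³ + 1,957 m³ + 6,541 m³ + 2,078 m³ + 3,501 m³ + 187 m³ = 15,243 m³ (under)
Week 27–Week 32: 1,957 m³ + 6,541 m³ + 2,078 m³ + 3,501 m³ + 187 m³ + 2,603 m³ = 16,867 m³ (under)
Week 28–Week 33: 6,541 m³ + 2,078 m³ + 3,501 m³ + 187 m³ + 2,603 m³ + 1,329 m³ = 16,239 m³ (under)
5 windows exceed the threshold.

5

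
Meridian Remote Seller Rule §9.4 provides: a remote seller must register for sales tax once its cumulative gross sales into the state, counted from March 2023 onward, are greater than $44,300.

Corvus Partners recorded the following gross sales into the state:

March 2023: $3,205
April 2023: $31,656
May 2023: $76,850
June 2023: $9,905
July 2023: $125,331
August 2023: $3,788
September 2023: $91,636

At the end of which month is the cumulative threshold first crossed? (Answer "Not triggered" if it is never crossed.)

Through March 2023: $3,205
Through April 2023: $34,861
Through May 2023: $111,711 ← exceeds threshold

May 2023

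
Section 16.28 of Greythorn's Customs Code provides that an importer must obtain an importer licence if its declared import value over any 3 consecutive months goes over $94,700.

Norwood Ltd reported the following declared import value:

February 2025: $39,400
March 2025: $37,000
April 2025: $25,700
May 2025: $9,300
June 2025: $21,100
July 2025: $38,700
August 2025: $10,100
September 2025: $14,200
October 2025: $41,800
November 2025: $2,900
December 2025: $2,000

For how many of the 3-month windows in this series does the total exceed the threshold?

February 2025–April 2025: $39,400 + $37,000 + $25,700 = $102,100 (over)
March 2025–May 2025: $37,000 + $25,700 + $9,300 = $72,000 (under)
April 2025–June 2025: $25,700 + $9,300 + $21,100 = $56,100 (under)
May 2025–July 2025: $9,300 + $21,100 + $38,700 = $69,100 (under)
June 2025–August 2025: $21,100 + $38,700 + $10,100 = $69,900 (under)
July 2025–September 2025: $38,700 + $10,100 + $14,200 = $63,000 (under)
August 2025–October 2025: $10,100 + $14,200 + $41,800 = $66,100 (under)
September 2025–November 2025: $14,200 + $41,800 + $2,900 = $58,900 (under)
October 2025–December 2025: $41,800 + $2,900 + $2,000 = $46,700 (under)
1 window exceeds the threshold.

1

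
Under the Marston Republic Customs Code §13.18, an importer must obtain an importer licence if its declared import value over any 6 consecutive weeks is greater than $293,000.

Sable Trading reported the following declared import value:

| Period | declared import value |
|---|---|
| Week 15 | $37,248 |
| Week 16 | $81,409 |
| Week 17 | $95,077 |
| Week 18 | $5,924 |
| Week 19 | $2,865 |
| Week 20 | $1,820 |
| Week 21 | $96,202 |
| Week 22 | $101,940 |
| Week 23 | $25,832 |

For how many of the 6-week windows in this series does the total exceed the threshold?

1

Week 15–Week 20: $37,248 + $81,409 + $95,077 + $5,924 + $2,865 + $1,820 = $224,343 (under)
Week 16–Week 21: $81,409 + $95,077 + $5,924 + $2,865 + $1,820 + $96,202 = $283,297 (under)
Week 17–Week 22: $95,077 + $5,924 + $2,865 + $1,820 + $96,202 + $101,940 = $303,828 (over)
Week 18–Week 23: $5,924 + $2,865 + $1,820 + $96,202 + $101,940 + $25,832 = $234,583 (under)
1 window exceeds the threshold.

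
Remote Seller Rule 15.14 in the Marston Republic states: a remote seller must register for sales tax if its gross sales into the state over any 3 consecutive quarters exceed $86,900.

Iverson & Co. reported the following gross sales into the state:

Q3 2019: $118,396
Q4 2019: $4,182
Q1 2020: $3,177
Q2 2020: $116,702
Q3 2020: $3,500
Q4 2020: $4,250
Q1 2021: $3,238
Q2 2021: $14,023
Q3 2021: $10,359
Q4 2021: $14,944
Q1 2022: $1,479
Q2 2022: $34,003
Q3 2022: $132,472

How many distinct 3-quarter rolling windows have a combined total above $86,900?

Q3 2019–Q1 2020: $118,396 + $4,182 + $3,177 = $125,755 (over)
Q4 2019–Q2 2020: $4,182 + $3,177 + $116,702 = $124,061 (over)
Q1 2020–Q3 2020: $3,177 + $116,702 + $3,500 = $123,379 (over)
Q2 2020–Q4 2020: $116,702 + $3,500 + $4,250 = $124,452 (over)
Q3 2020–Q1 2021: $3,500 + $4,250 + $3,238 = $10,988 (under)
Q4 2020–Q2 2021: $4,250 + $3,238 + $14,023 = $21,511 (under)
Q1 2021–Q3 2021: $3,238 + $14,023 + $10,359 = $27,620 (under)
Q2 2021–Q4 2021: $14,023 + $10,359 + $14,944 = $39,326 (under)
Q3 2021–Q1 2022: $10,359 + $14,944 + $1,479 = $26,782 (under)
Q4 2021–Q2 2022: $14,944 + $1,479 + $34,003 = $50,426 (under)
Q1 2022–Q3 2022: $1,479 + $34,003 + $132,472 = $167,954 (over)
5 windows exceed the threshold.

5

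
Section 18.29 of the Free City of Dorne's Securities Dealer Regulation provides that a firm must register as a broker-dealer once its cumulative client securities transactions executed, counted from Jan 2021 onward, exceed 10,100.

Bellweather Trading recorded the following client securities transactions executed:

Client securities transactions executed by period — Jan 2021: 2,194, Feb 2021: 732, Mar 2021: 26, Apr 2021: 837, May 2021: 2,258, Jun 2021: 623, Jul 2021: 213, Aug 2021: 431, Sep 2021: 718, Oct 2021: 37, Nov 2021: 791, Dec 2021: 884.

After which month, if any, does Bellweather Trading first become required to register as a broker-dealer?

Not triggered

Through Jan 2021: 2,194
Through Feb 2021: 2,926
Through Mar 2021: 2,952
Through Apr 2021: 3,789
Through May 2021: 6,047
Through Jun 2021: 6,670
Through Jul 2021: 6,883
Through Aug 2021: 7,314
Through Sep 2021: 8,032
Through Oct 2021: 8,069
Through Nov 2021: 8,860
Through Dec 2021: 9,744
Final cumulative total 9,744 ≤ 10,100; the threshold is never exceeded.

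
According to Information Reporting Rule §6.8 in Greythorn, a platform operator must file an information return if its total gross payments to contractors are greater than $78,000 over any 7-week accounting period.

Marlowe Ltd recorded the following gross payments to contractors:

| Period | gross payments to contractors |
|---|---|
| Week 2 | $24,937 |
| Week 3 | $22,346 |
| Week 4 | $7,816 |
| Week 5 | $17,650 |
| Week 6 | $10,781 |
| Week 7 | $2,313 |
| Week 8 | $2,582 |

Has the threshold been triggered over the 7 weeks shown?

Yes

Total gross payments to contractors: $24,937 + $22,346 + $7,816 + $17,650 + $10,781 + $2,313 + $2,582 = $88,425.
$88,425 > $78,000, so the threshold is exceeded.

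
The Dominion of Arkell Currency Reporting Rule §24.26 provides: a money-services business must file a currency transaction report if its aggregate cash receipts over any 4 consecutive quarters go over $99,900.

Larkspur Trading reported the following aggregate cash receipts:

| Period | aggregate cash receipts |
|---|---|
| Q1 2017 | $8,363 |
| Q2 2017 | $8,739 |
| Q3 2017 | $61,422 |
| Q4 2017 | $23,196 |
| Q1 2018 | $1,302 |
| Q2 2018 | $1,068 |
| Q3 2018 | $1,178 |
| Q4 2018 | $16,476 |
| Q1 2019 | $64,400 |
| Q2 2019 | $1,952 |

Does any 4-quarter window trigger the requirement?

Q1 2017–Q4 2017: $8,363 + $8,739 + $61,422 + $23,196 = $101,720 (over)
Q2 2017–Q1 2018: $8,739 + $61,422 + $23,196 + $1,302 = $94,659 (under)
Q3 2017–Q2 2018: $61,422 + $23,196 + $1,302 + $1,068 = $86,988 (under)
Q4 2017–Q3 2018: $23,196 + $1,302 + $1,068 + $1,178 = $26,744 (under)
Q1 2018–Q4 2018: $1,302 + $1,068 + $1,178 + $16,476 = $20,024 (under)
Q2 2018–Q1 2019: $1,068 + $1,178 + $16,476 + $64,400 = $83,122 (under)
Q3 2018–Q2 2019: $1,178 + $16,476 + $64,400 + $1,952 = $84,006 (under)
At least one window exceeds $99,900.

Yes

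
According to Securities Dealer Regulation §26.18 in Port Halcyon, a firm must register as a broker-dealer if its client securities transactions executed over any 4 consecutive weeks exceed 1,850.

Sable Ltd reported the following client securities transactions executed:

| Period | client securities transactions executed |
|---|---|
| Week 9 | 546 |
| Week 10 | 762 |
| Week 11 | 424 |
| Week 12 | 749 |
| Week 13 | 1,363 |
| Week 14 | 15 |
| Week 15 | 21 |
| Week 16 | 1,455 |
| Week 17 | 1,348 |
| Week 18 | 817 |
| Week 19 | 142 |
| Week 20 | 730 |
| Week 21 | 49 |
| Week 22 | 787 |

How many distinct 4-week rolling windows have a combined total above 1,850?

9

Week 9–Week 12: 546 + 762 + 424 + 749 = 2,481 (over)
Week 10–Week 13: 762 + 424 + 749 + 1,363 = 3,298 (over)
Week 11–Week 14: 424 + 749 + 1,363 + 15 = 2,551 (over)
Week 12–Week 15: 749 + 1,363 + 15 + 21 = 2,148 (over)
Week 13–Week 16: 1,363 + 15 + 21 + 1,455 = 2,854 (over)
Week 14–Week 17: 15 + 21 + 1,455 + 1,348 = 2,839 (over)
Week 15–Week 18: 21 + 1,455 + 1,348 + 817 = 3,641 (over)
Week 16–Week 19: 1,455 + 1,348 + 817 + 142 = 3,762 (over)
Week 17–Week 20: 1,348 + 817 + 142 + 730 = 3,037 (over)
Week 18–Week 21: 817 + 142 + 730 + 49 = 1,738 (under)
Week 19–Week 22: 142 + 730 + 49 + 787 = 1,708 (under)
9 windows exceed the threshold.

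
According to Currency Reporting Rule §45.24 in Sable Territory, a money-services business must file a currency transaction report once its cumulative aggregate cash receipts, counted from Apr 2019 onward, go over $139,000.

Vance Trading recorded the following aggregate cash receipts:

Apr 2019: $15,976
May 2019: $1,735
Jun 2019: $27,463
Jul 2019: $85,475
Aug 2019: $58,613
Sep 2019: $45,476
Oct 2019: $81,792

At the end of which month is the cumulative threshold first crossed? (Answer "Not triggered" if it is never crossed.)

Through Apr 2019: $15,976
Through May 2019: $17,711
Through Jun 2019: $45,174
Through Jul 2019: $130,649
Through Aug 2019: $189,262 ← exceeds threshold

Aug 2019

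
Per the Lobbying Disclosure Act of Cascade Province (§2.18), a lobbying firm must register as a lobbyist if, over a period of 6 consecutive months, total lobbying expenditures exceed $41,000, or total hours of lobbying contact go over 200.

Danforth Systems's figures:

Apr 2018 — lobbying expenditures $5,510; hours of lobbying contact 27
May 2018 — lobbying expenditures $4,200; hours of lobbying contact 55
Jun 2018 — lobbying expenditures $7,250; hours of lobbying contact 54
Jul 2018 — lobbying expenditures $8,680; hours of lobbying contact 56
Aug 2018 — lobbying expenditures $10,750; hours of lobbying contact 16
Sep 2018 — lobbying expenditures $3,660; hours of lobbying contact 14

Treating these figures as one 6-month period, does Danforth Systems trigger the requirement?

Total lobbying expenditures: $5,510 + $4,200 + $7,250 + $8,680 + $10,750 + $3,660 = $40,050 (≤ $41,000).
Total hours of lobbying contact: 27 + 55 + 54 + 56 + 16 + 14 = 222 (> 200).
The test is 'or': at least one threshold is exceeded.

Yes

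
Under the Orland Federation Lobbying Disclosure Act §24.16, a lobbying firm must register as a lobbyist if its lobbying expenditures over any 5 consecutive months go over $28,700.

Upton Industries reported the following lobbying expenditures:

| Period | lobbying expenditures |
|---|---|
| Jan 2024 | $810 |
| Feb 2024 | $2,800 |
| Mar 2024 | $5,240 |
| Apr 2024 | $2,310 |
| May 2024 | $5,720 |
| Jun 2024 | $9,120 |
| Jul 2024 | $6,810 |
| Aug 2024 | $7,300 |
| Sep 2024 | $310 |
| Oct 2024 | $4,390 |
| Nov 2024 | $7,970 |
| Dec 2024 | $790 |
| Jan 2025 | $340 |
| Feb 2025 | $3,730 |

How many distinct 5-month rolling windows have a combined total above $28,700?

Jan 2024–May 2024: $810 + $2,800 + $5,240 + $2,310 + $5,720 = $16,880 (under)
Feb 2024–Jun 2024: $2,800 + $5,240 + $2,310 + $5,720 + $9,120 = $25,190 (under)
Mar 2024–Jul 2024: $5,240 + $2,310 + $5,720 + $9,120 + $6,810 = $29,200 (over)
Apr 2024–Aug 2024: $2,310 + $5,720 + $9,120 + $6,810 + $7,300 = $31,260 (over)
May 2024–Sep 2024: $5,720 + $9,120 + $6,810 + $7,300 + $310 = $29,260 (over)
Jun 2024–Oct 2024: $9,120 + $6,810 + $7,300 + $310 + $4,390 = $27,930 (under)
Jul 2024–Nov 2024: $6,810 + $7,300 + $310 + $4,390 + $7,970 = $26,780 (under)
Aug 2024–Dec 2024: $7,300 + $310 + $4,390 + $7,970 + $790 = $20,760 (under)
Sep 2024–Jan 2025: $310 + $4,390 + $7,970 + $790 + $340 = $13,800 (under)
Oct 2024–Feb 2025: $4,390 + $7,970 + $790 + $340 + $3,730 = $17,220 (under)
3 windows exceed the threshold.

3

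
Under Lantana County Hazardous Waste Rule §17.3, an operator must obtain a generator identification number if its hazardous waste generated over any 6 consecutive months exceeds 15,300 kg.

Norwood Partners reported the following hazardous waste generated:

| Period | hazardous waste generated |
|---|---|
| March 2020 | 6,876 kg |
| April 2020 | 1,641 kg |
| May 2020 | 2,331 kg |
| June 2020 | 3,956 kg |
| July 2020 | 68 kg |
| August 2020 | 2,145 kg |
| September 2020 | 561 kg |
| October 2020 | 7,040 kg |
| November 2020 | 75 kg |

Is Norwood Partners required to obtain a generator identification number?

Yes

March 2020–August 2020: 6,876 kg + 1,641 kg + 2,331 kg + 3,956 kg + 68 kg + 2,145 kg = 17,017 kg (over)
April 2020–September 2020: 1,641 kg + 2,331 kg + 3,956 kg + 68 kg + 2,145 kg + 561 kg = 10,702 kg (under)
May 2020–October 2020: 2,331 kg + 3,956 kg + 68 kg + 2,145 kg + 561 kg + 7,040 kg = 16,101 kg (over)
June 2020–November 2020: 3,956 kg + 68 kg + 2,145 kg + 561 kg + 7,040 kg + 75 kg = 13,845 kg (under)
At least one window exceeds 15,300 kg.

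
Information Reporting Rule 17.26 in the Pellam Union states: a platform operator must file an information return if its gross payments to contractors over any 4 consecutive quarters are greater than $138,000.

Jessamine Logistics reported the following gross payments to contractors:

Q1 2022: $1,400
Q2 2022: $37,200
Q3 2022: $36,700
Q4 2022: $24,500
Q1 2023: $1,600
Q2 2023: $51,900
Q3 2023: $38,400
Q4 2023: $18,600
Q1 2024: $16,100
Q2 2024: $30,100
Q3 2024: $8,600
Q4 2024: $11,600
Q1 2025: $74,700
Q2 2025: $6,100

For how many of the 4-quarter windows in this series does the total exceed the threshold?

Q1 2022–Q4 2022: $1,400 + $37,200 + $36,700 + $24,500 = $99,800 (under)
Q2 2022–Q1 2023: $37,200 + $36,700 + $24,500 + $1,600 = $100,000 (under)
Q3 2022–Q2 2023: $36,700 + $24,500 + $1,600 + $51,900 = $114,700 (under)
Q4 2022–Q3 2023: $24,500 + $1,600 + $51,900 + $38,400 = $116,400 (under)
Q1 2023–Q4 2023: $1,600 + $51,900 + $38,400 + $18,600 = $110,500 (under)
Q2 2023–Q1 2024: $51,900 + $38,400 + $18,600 + $16,100 = $125,000 (under)
Q3 2023–Q2 2024: $38,400 + $18,600 + $16,100 + $30,100 = $103,200 (under)
Q4 2023–Q3 2024: $18,600 + $16,100 + $30,100 + $8,600 = $73,400 (under)
Q1 2024–Q4 2024: $16,100 + $30,100 + $8,600 + $11,600 = $66,400 (under)
Q2 2024–Q1 2025: $30,100 + $8,600 + $11,600 + $74,700 = $125,000 (under)
Q3 2024–Q2 2025: $8,600 + $11,600 + $74,700 + $6,100 = $101,000 (under)
0 windows exceed the threshold.

0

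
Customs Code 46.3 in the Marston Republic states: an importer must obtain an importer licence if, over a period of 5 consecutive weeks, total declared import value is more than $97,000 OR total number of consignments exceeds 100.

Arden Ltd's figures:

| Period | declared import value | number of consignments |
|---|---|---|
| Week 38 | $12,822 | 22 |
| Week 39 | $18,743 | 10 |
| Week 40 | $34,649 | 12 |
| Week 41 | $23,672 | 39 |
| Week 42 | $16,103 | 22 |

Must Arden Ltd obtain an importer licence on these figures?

Yes

Total declared import value: $12,822 + $18,743 + $34,649 + $23,672 + $16,103 = $105,989 (> $97,000).
Total number of consignments: 22 + 10 + 12 + 39 + 22 = 105 (> 100).
The test is 'or': at least one threshold is exceeded.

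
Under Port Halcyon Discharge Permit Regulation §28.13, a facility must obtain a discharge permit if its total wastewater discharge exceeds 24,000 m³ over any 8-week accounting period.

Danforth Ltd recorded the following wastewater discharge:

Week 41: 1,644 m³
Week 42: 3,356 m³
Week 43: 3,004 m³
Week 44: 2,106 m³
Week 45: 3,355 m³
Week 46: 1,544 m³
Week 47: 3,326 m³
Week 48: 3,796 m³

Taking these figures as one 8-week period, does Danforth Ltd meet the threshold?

No

Total wastewater discharge: 1,644 m³ + 3,356 m³ + 3,004 m³ + 2,106 m³ + 3,355 m³ + 1,544 m³ + 3,326 m³ + 3,796 m³ = 22,131 m³.
22,131 m³ ≤ 24,000 m³, so the threshold is not exceeded.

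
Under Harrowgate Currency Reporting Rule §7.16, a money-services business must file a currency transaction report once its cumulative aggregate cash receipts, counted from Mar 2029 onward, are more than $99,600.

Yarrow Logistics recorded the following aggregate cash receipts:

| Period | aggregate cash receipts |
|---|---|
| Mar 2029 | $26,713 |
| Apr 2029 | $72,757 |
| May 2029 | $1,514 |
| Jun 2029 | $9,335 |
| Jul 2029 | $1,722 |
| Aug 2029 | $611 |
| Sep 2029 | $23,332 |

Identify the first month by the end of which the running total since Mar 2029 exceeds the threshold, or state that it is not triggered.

May 2029

Through Mar 2029: $26,713
Through Apr 2029: $99,470
Through May 2029: $100,984 ← exceeds threshold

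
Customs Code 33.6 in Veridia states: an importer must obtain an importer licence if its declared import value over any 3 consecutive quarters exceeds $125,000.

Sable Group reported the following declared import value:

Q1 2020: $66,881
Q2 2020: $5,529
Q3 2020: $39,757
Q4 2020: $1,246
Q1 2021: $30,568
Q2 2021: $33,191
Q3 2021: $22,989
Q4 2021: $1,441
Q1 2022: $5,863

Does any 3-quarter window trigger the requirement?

No

Q1 2020–Q3 2020: $66,881 + $5,529 + $39,757 = $112,167 (under)
Q2 2020–Q4 2020: $5,529 + $39,757 + $1,246 = $46,532 (under)
Q3 2020–Q1 2021: $39,757 + $1,246 + $30,568 = $71,571 (under)
Q4 2020–Q2 2021: $1,246 + $30,568 + $33,191 = $65,005 (under)
Q1 2021–Q3 2021: $30,568 + $33,191 + $22,989 = $86,748 (under)
Q2 2021–Q4 2021: $33,191 + $22,989 + $1,441 = $57,621 (under)
Q3 2021–Q1 2022: $22,989 + $1,441 + $5,863 = $30,293 (under)
No window exceeds $125,000.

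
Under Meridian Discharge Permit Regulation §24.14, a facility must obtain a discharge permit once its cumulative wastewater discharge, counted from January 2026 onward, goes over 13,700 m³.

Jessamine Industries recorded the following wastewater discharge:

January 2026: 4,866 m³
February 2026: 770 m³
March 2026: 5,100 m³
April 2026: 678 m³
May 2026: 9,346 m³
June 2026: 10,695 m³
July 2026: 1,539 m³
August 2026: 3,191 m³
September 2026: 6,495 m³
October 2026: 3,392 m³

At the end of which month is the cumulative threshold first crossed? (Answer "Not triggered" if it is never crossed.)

May 2026

Through January 2026: 4,866 m³
Through February 2026: 5,636 m³
Through March 2026: 10,736 m³
Through April 2026: 11,414 m³
Through May 2026: 20,760 m³ ← exceeds threshold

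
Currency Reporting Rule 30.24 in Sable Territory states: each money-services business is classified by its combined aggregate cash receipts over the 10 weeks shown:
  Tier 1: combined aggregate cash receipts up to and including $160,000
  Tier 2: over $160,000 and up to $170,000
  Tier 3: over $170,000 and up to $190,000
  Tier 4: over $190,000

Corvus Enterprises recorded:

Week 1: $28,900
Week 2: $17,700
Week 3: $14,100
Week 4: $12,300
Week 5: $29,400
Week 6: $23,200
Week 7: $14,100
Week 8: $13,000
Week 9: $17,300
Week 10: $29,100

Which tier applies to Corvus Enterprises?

Combined aggregate cash receipts: $28,900 + $17,700 + $14,100 + $12,300 + $29,400 + $23,200 + $14,100 + $13,000 + $17,300 + $29,100 = $199,100.
$199,100 > $190,000, so Tier 4 applies.

Tier 4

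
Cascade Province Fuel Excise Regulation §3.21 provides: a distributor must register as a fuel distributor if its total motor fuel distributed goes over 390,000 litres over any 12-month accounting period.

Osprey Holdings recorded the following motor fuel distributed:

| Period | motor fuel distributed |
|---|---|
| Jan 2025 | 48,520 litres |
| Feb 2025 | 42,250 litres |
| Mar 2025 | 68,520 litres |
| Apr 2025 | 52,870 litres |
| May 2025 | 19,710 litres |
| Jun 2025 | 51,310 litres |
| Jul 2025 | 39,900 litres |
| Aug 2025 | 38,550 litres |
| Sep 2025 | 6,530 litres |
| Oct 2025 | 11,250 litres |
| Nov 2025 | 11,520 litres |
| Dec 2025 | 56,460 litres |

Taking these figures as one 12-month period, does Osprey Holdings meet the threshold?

Yes

Total motor fuel distributed: 48,520 litres + 42,250 litres + 68,520 litres + 52,870 litres + 19,710 litres + 51,310 litres + 39,900 litres + 38,550 litres + 6,530 litres + 11,250 litres + 11,520 litres + 56,460 litres = 447,390 litres.
447,390 litres > 390,000 litres, so the threshold is exceeded.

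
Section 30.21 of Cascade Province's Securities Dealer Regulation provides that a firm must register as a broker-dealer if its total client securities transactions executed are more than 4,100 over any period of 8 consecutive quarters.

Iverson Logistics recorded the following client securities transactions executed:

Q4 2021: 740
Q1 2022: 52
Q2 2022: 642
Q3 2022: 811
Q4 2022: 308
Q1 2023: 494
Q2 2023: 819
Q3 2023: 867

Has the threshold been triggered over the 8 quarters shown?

Yes

Total client securities transactions executed: 740 + 52 + 642 + 811 + 308 + 494 + 819 + 867 = 4,733.
4,733 > 4,100, so the threshold is exceeded.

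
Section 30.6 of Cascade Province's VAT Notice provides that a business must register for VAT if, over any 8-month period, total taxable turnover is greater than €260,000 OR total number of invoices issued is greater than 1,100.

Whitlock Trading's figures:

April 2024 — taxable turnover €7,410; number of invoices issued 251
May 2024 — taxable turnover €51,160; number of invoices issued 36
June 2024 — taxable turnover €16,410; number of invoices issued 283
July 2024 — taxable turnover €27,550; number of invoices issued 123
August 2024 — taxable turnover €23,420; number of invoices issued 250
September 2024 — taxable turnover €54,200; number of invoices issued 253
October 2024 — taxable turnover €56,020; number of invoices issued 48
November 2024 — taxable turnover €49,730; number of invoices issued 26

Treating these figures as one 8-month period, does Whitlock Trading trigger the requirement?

Total taxable turnover: €7,410 + €51,160 + €16,410 + €27,550 + €23,420 + €54,200 + €56,020 + €49,730 = €285,900 (> €260,000).
Total number of invoices issued: 251 + 36 + 283 + 123 + 250 + 253 + 48 + 26 = 1,270 (> 1,100).
The test is 'or': at least one threshold is exceeded.

Yes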